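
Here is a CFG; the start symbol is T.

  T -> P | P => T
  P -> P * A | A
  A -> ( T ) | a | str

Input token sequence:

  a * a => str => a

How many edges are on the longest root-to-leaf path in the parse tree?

[T [P [P [A a]] * [A a]] => [T [P [A str]] => [T [P [A a]]]]]

5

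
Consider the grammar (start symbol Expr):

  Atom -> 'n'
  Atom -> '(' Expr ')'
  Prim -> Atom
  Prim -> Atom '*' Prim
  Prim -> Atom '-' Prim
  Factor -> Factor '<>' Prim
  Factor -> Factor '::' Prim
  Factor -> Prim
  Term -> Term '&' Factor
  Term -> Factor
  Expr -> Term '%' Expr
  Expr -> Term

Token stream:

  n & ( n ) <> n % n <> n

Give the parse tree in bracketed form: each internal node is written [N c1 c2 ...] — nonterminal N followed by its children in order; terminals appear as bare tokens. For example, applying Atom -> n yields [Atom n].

[Expr [Term [Term [Factor [Prim [Atom n]]]] & [Factor [Factor [Prim [Atom ( [Expr [Term [Factor [Prim [Atom n]]]]] )]]] <> [Prim [Atom n]]]] % [Expr [Term [Factor [Factor [Prim [Atom n]]] <> [Prim [Atom n]]]]]]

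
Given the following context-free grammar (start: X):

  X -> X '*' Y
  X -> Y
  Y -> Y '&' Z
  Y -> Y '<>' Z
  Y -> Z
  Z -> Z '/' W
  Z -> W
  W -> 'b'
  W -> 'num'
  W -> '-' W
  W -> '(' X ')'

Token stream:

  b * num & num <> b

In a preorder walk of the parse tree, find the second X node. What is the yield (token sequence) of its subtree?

b

[X [X [Y [Z [W b]]]] * [Y [Y [Y [Z [W num]]] & [Z [W num]]] <> [Z [W b]]]]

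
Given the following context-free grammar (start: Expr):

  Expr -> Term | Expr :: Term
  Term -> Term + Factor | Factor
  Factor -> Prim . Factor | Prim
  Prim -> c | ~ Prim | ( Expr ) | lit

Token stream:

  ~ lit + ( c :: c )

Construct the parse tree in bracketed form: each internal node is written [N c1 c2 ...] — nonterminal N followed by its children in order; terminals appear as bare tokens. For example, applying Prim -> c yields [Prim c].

Expr
Term
Term + Factor
Factor + Factor
Prim + Factor
~ Prim + Factor
~ lit + Factor
~ lit + Prim
~ lit + ( Expr )
~ lit + ( Expr :: Term )
~ lit + ( Term :: Term )
~ lit + ( Factor :: Term )
~ lit + ( Prim :: Term )
~ lit + ( c :: Term )
~ lit + ( c :: Factor )
~ lit + ( c :: Prim )
~ lit + ( c :: c )

[Expr [Term [Term [Factor [Prim ~ [Prim lit]]]] + [Factor [Prim ( [Expr [Expr [Term [Factor [Prim c]]]] :: [Term [Factor [Prim c]]]] )]]]]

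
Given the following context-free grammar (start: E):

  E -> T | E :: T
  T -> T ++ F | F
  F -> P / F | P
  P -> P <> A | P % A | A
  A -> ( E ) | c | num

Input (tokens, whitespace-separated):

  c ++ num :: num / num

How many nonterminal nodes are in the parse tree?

17

[E [E [T [T [F [P [A c]]]] ++ [F [P [A num]]]]] :: [T [F [P [A num]] / [F [P [A num]]]]]]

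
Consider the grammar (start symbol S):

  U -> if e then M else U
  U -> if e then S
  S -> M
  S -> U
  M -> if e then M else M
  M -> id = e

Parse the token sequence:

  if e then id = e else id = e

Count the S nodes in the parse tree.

1

[S [M if e then [M id = e] else [M id = e]]]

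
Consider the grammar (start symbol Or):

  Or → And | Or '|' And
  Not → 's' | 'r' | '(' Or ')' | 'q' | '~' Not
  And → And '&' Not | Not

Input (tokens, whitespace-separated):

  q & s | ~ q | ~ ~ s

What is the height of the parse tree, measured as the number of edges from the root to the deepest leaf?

6

[Or [Or [Or [And [And [Not q]] & [Not s]]] | [And [Not ~ [Not q]]]] | [And [Not ~ [Not ~ [Not s]]]]]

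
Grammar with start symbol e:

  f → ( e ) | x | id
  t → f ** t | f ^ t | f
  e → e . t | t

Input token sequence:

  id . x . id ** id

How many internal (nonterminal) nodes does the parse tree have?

[e [e [e [t [f id]]] . [t [f x]]] . [t [f id] ** [t [f id]]]]

11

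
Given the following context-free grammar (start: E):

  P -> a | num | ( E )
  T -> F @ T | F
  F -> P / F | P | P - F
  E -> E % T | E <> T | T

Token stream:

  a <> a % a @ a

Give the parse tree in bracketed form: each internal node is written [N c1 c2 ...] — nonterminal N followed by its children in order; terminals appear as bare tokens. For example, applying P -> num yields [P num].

[E [E [E [T [F [P a]]]] <> [T [F [P a]]]] % [T [F [P a]] @ [T [F [P a]]]]]

E
E % T
E <> T % T
T <> T % T
F <> T % T
P <> T % T
a <> T % T
a <> F % T
a <> P % T
a <> a % T
a <> a % F @ T
a <> a % P @ T
a <> a % a @ T
a <> a % a @ F
a <> a % a @ P
a <> a % a @ a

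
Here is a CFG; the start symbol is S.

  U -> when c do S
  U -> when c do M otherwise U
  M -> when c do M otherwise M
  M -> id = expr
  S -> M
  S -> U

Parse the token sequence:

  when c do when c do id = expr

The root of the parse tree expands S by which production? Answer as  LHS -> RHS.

S -> U

[S [U when c do [S [U when c do [S [M id = expr]]]]]]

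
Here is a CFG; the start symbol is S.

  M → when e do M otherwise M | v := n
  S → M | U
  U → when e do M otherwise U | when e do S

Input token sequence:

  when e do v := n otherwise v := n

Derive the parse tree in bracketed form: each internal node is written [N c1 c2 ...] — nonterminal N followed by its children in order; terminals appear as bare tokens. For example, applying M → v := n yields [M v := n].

[S [M when e do [M v := n] otherwise [M v := n]]]

S
M
when e do M otherwise M
when e do v := n otherwise M
when e do v := n otherwise v := n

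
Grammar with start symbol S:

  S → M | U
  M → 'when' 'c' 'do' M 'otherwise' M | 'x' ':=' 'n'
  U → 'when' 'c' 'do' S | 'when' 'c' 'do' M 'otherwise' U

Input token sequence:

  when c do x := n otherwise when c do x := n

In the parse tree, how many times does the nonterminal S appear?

2

[S [U when c do [M x := n] otherwise [U when c do [S [M x := n]]]]]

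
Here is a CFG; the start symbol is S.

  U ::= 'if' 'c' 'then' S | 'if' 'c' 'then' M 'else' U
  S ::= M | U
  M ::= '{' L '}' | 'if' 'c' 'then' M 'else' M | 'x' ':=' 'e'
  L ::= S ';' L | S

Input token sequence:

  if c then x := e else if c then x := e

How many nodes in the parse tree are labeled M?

[S [U if c then [M x := e] else [U if c then [S [M x := e]]]]]

2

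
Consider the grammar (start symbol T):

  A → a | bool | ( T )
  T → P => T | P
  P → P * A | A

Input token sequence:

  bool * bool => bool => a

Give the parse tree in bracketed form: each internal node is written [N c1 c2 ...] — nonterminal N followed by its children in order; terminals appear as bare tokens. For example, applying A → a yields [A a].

[T [P [P [A bool]] * [A bool]] => [T [P [A bool]] => [T [P [A a]]]]]

T
P => T
P * A => T
A * A => T
bool * A => T
bool * bool => T
bool * bool => P => T
bool * bool => A => T
bool * bool => bool => T
bool * bool => bool => P
bool * bool => bool => A
bool * bool => bool => a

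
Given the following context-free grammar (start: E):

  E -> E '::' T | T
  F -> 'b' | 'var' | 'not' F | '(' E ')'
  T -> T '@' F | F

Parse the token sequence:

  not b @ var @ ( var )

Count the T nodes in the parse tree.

4

[E [T [T [T [F not [F b]]] @ [F var]] @ [F ( [E [T [F var]]] )]]]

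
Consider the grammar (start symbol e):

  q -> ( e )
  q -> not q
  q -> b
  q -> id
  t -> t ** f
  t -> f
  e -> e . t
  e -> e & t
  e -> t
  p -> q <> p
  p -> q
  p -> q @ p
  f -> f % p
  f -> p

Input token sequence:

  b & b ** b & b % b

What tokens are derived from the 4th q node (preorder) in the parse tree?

b

[e [e [e [t [f [p [q b]]]]] & [t [t [f [p [q b]]]] ** [f [p [q b]]]]] & [t [f [f [p [q b]]] % [p [q b]]]]]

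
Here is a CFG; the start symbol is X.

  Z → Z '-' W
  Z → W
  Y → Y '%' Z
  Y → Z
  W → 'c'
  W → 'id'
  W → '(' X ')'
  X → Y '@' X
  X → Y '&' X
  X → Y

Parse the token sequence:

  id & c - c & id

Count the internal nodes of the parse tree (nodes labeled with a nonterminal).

14

[X [Y [Z [W id]]] & [X [Y [Z [Z [W c]] - [W c]]] & [X [Y [Z [W id]]]]]]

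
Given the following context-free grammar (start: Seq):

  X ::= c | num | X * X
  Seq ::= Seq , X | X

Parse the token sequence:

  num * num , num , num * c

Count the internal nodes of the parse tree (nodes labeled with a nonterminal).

10

[Seq [Seq [Seq [X [X num] * [X num]]] , [X num]] , [X [X num] * [X c]]]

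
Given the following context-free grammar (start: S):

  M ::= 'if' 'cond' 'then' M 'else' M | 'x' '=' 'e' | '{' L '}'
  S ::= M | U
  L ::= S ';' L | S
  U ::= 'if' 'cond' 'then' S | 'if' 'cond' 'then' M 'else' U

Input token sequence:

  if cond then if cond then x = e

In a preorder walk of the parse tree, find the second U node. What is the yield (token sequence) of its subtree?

if cond then x = e

[S [U if cond then [S [U if cond then [S [M x = e]]]]]]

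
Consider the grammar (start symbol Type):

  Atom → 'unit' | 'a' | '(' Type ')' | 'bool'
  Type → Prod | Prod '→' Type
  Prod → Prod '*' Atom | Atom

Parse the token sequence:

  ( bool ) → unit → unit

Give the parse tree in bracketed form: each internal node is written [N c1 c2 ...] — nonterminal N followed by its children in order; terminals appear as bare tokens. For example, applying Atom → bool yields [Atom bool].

[Type [Prod [Atom ( [Type [Prod [Atom bool]]] )]] → [Type [Prod [Atom unit]] → [Type [Prod [Atom unit]]]]]

Type
Prod → Type
Atom → Type
( Type ) → Type
( Prod ) → Type
( Atom ) → Type
( bool ) → Type
( bool ) → Prod → Type
( bool ) → Atom → Type
( bool ) → unit → Type
( bool ) → unit → Prod
( bool ) → unit → Atom
( bool ) → unit → unit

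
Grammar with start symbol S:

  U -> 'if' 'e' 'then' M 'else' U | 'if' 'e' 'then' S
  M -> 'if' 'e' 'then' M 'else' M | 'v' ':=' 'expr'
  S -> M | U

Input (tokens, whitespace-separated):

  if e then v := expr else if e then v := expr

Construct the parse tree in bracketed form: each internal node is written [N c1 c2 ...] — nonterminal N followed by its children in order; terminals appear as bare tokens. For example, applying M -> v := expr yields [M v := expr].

S
U
if e then M else U
if e then v := expr else U
if e then v := expr else if e then S
if e then v := expr else if e then M
if e then v := expr else if e then v := expr

[S [U if e then [M v := expr] else [U if e then [S [M v := expr]]]]]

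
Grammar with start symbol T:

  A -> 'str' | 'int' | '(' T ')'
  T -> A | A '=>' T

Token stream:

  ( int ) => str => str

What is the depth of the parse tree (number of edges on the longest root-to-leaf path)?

4

[T [A ( [T [A int]] )] => [T [A str] => [T [A str]]]]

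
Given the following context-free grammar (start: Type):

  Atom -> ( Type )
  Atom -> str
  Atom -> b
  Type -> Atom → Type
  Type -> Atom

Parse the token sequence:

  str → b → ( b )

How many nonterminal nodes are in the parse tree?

8

[Type [Atom str] → [Type [Atom b] → [Type [Atom ( [Type [Atom b]] )]]]]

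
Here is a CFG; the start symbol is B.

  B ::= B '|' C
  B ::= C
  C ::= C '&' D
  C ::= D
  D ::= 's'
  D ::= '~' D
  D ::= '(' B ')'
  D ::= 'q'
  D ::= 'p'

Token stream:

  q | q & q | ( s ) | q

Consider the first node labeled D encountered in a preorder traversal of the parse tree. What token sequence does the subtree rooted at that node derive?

[B [B [B [B [C [D q]]] | [C [C [D q]] & [D q]]] | [C [D ( [B [C [D s]]] )]]] | [C [D q]]]

q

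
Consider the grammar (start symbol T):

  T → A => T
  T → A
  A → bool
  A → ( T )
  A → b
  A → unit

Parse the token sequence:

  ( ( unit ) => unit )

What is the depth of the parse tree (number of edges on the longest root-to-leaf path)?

[T [A ( [T [A ( [T [A unit]] )] => [T [A unit]]] )]]

6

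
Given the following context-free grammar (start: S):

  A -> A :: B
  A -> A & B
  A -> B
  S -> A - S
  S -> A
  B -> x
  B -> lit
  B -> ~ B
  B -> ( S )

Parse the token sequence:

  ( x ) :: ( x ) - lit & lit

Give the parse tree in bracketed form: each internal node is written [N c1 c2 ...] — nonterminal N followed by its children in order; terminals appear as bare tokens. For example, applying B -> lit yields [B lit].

S
A - S
A :: B - S
B :: B - S
( S ) :: B - S
( A ) :: B - S
( B ) :: B - S
( x ) :: B - S
( x ) :: ( S ) - S
( x ) :: ( A ) - S
( x ) :: ( B ) - S
( x ) :: ( x ) - S
( x ) :: ( x ) - A
( x ) :: ( x ) - A & B
( x ) :: ( x ) - B & B
( x ) :: ( x ) - lit & B
( x ) :: ( x ) - lit & lit

[S [A [A [B ( [S [A [B x]]] )]] :: [B ( [S [A [B x]]] )]] - [S [A [A [B lit]] & [B lit]]]]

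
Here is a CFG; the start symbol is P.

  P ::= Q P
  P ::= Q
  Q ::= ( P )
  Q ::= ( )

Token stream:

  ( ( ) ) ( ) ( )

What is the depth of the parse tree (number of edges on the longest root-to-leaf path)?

[P [Q ( [P [Q ( )]] )] [P [Q ( )] [P [Q ( )]]]]

4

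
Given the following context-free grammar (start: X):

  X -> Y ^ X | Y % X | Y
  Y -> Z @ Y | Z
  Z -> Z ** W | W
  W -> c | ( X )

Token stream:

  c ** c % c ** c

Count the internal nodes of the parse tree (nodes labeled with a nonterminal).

12

[X [Y [Z [Z [W c]] ** [W c]]] % [X [Y [Z [Z [W c]] ** [W c]]]]]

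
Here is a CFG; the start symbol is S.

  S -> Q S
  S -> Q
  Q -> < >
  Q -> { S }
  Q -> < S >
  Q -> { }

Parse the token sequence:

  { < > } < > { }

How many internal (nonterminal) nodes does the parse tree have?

8

[S [Q { [S [Q < >]] }] [S [Q < >] [S [Q { }]]]]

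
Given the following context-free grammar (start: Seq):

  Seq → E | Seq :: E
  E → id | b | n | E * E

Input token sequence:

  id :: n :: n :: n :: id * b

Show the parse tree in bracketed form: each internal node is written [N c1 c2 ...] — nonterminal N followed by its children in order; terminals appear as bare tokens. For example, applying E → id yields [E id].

Seq
Seq :: E
Seq :: E :: E
Seq :: E :: E :: E
Seq :: E :: E :: E :: E
E :: E :: E :: E :: E
id :: E :: E :: E :: E
id :: n :: E :: E :: E
id :: n :: n :: E :: E
id :: n :: n :: n :: E
id :: n :: n :: n :: E * E
id :: n :: n :: n :: id * E
id :: n :: n :: n :: id * b

[Seq [Seq [Seq [Seq [Seq [E id]] :: [E n]] :: [E n]] :: [E n]] :: [E [E id] * [E b]]]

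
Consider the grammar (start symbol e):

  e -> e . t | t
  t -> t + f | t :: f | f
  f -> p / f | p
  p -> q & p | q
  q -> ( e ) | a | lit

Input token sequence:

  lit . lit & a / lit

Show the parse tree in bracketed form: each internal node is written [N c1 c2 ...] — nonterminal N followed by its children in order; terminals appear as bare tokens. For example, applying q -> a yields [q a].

e
e . t
t . t
f . t
p . t
q . t
lit . t
lit . f
lit . p / f
lit . q & p / f
lit . lit & p / f
lit . lit & q / f
lit . lit & a / f
lit . lit & a / p
lit . lit & a / q
lit . lit & a / lit

[e [e [t [f [p [q lit]]]]] . [t [f [p [q lit] & [p [q a]]] / [f [p [q lit]]]]]]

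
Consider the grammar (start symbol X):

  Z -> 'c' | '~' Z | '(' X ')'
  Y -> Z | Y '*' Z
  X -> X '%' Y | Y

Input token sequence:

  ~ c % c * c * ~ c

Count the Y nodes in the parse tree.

[X [X [Y [Z ~ [Z c]]]] % [Y [Y [Y [Z c]] * [Z c]] * [Z ~ [Z c]]]]

4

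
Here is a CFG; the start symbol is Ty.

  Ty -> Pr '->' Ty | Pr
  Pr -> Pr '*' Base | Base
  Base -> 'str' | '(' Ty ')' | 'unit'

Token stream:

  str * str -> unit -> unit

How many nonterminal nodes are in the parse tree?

11

[Ty [Pr [Pr [Base str]] * [Base str]] -> [Ty [Pr [Base unit]] -> [Ty [Pr [Base unit]]]]]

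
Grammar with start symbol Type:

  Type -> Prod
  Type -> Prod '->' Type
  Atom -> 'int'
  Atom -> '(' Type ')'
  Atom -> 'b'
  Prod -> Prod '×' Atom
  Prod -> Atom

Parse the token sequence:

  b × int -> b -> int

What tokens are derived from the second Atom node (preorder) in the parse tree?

[Type [Prod [Prod [Atom b]] × [Atom int]] -> [Type [Prod [Atom b]] -> [Type [Prod [Atom int]]]]]

int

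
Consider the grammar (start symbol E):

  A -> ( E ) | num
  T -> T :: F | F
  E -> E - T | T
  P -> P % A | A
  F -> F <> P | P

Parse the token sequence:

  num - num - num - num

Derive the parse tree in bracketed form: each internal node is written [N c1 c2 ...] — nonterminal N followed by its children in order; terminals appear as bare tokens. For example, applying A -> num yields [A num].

E
E - T
E - T - T
E - T - T - T
T - T - T - T
F - T - T - T
P - T - T - T
A - T - T - T
num - T - T - T
num - F - T - T
num - P - T - T
num - A - T - T
num - num - T - T
num - num - F - T
num - num - P - T
num - num - A - T
num - num - num - T
num - num - num - F
num - num - num - P
num - num - num - A
num - num - num - num

[E [E [E [E [T [F [P [A num]]]]] - [T [F [P [A num]]]]] - [T [F [P [A num]]]]] - [T [F [P [A num]]]]]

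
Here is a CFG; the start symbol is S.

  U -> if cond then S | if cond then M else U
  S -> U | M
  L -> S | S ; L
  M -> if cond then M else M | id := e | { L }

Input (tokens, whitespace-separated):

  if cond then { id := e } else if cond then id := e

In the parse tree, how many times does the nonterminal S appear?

3

[S [U if cond then [M { [L [S [M id := e]]] }] else [U if cond then [S [M id := e]]]]]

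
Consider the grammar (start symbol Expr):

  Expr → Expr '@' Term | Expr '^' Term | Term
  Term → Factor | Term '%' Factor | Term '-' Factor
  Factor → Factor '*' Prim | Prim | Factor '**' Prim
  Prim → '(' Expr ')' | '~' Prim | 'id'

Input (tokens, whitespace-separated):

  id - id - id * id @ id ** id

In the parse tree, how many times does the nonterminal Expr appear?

[Expr [Expr [Term [Term [Term [Factor [Prim id]]] - [Factor [Prim id]]] - [Factor [Factor [Prim id]] * [Prim id]]]] @ [Term [Factor [Factor [Prim id]] ** [Prim id]]]]

2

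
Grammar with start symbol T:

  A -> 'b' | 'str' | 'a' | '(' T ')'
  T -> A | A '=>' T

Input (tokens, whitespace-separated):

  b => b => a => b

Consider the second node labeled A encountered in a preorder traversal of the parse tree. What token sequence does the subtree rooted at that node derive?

[T [A b] => [T [A b] => [T [A a] => [T [A b]]]]]

b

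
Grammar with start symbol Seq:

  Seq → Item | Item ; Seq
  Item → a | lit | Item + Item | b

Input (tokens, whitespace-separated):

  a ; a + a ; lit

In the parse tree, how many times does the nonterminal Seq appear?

[Seq [Item a] ; [Seq [Item [Item a] + [Item a]] ; [Seq [Item lit]]]]

3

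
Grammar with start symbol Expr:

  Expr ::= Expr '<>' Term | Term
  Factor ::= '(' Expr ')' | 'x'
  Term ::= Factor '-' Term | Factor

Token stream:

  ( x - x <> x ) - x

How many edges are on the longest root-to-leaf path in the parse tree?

8

[Expr [Term [Factor ( [Expr [Expr [Term [Factor x] - [Term [Factor x]]]] <> [Term [Factor x]]] )] - [Term [Factor x]]]]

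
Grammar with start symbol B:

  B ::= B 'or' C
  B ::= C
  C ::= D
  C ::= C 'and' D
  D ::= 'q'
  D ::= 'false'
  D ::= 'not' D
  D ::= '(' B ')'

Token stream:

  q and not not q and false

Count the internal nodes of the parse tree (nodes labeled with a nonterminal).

9

[B [C [C [C [D q]] and [D not [D not [D q]]]] and [D false]]]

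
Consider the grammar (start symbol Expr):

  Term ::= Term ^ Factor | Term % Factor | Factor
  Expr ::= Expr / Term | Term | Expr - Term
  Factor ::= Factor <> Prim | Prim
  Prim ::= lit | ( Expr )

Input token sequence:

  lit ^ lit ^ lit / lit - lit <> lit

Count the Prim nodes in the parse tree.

6

[Expr [Expr [Expr [Term [Term [Term [Factor [Prim lit]]] ^ [Factor [Prim lit]]] ^ [Factor [Prim lit]]]] / [Term [Factor [Prim lit]]]] - [Term [Factor [Factor [Prim lit]] <> [Prim lit]]]]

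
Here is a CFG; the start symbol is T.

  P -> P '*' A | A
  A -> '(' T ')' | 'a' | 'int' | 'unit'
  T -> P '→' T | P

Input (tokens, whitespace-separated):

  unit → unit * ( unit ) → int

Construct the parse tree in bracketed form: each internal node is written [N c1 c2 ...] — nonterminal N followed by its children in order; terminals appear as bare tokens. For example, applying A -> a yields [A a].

[T [P [A unit]] → [T [P [P [A unit]] * [A ( [T [P [A unit]]] )]] → [T [P [A int]]]]]

T
P → T
A → T
unit → T
unit → P → T
unit → P * A → T
unit → A * A → T
unit → unit * A → T
unit → unit * ( T ) → T
unit → unit * ( P ) → T
unit → unit * ( A ) → T
unit → unit * ( unit ) → T
unit → unit * ( unit ) → P
unit → unit * ( unit ) → A
unit → unit * ( unit ) → int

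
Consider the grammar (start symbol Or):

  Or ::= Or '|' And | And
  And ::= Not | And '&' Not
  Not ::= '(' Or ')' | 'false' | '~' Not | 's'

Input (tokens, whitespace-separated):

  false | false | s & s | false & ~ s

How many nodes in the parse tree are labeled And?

[Or [Or [Or [Or [And [Not false]]] | [And [Not false]]] | [And [And [Not s]] & [Not s]]] | [And [And [Not false]] & [Not ~ [Not s]]]]

6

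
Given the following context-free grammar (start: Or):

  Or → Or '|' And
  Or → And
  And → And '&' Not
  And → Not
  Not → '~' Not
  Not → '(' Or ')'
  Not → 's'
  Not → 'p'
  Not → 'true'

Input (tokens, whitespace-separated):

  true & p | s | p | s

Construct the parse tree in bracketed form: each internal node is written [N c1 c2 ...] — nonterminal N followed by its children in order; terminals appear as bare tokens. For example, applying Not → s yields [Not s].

[Or [Or [Or [Or [And [And [Not true]] & [Not p]]] | [And [Not s]]] | [And [Not p]]] | [And [Not s]]]

Or
Or | And
Or | And | And
Or | And | And | And
And | And | And | And
And & Not | And | And | And
Not & Not | And | And | And
true & Not | And | And | And
true & p | And | And | And
true & p | Not | And | And
true & p | s | And | And
true & p | s | Not | And
true & p | s | p | And
true & p | s | p | Not
true & p | s | p | s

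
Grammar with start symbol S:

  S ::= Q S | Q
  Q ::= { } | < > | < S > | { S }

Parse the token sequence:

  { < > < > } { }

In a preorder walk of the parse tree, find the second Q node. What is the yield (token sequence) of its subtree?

[S [Q { [S [Q < >] [S [Q < >]]] }] [S [Q { }]]]

< >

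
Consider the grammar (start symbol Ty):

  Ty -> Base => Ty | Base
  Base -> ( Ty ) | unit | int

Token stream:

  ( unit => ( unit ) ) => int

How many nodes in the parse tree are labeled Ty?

5

[Ty [Base ( [Ty [Base unit] => [Ty [Base ( [Ty [Base unit]] )]]] )] => [Ty [Base int]]]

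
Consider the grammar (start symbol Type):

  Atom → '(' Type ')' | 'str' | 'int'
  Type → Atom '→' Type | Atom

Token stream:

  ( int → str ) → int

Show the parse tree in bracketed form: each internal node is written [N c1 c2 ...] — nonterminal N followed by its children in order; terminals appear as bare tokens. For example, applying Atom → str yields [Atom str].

Type
Atom → Type
( Type ) → Type
( Atom → Type ) → Type
( int → Type ) → Type
( int → Atom ) → Type
( int → str ) → Type
( int → str ) → Atom
( int → str ) → int

[Type [Atom ( [Type [Atom int] → [Type [Atom str]]] )] → [Type [Atom int]]]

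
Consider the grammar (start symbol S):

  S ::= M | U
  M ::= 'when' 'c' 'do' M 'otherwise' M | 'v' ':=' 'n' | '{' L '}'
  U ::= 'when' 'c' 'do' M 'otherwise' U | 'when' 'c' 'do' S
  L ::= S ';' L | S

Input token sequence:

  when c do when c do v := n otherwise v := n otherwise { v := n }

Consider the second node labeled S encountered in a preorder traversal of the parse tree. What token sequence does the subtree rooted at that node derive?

[S [M when c do [M when c do [M v := n] otherwise [M v := n]] otherwise [M { [L [S [M v := n]]] }]]]

v := n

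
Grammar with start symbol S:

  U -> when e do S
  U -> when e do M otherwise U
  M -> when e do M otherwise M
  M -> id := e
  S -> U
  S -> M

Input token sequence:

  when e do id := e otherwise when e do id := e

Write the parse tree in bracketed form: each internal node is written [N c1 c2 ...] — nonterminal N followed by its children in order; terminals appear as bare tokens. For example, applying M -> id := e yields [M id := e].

[S [U when e do [M id := e] otherwise [U when e do [S [M id := e]]]]]

S
U
when e do M otherwise U
when e do id := e otherwise U
when e do id := e otherwise when e do S
when e do id := e otherwise when e do M
when e do id := e otherwise when e do id := e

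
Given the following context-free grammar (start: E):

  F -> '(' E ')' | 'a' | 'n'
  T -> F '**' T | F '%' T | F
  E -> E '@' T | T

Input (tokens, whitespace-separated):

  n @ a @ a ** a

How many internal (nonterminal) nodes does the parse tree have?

[E [E [E [T [F n]]] @ [T [F a]]] @ [T [F a] ** [T [F a]]]]

11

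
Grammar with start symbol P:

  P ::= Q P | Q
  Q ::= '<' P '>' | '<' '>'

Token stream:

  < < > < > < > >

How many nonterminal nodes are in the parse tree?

8

[P [Q < [P [Q < >] [P [Q < >] [P [Q < >]]]] >]]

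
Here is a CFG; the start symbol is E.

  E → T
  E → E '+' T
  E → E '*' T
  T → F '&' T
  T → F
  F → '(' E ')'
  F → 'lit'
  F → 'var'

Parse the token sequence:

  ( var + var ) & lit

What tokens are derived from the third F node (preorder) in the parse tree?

var

[E [T [F ( [E [E [T [F var]]] + [T [F var]]] )] & [T [F lit]]]]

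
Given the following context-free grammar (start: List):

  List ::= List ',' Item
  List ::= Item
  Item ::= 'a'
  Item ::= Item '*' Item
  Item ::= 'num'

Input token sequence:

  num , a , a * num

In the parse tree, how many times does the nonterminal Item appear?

[List [List [List [Item num]] , [Item a]] , [Item [Item a] * [Item num]]]

5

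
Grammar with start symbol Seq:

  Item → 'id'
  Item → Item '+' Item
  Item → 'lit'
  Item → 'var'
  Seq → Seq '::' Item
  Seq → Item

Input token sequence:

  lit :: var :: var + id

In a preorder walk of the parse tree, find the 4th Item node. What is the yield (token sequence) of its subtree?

[Seq [Seq [Seq [Item lit]] :: [Item var]] :: [Item [Item var] + [Item id]]]

var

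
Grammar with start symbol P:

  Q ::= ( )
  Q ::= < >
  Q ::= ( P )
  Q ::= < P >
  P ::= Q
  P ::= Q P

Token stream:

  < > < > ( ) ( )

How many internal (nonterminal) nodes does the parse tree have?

[P [Q < >] [P [Q < >] [P [Q ( )] [P [Q ( )]]]]]

8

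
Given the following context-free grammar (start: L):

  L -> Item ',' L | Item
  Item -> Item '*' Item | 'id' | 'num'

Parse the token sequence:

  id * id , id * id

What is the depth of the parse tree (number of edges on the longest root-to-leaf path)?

[L [Item [Item id] * [Item id]] , [L [Item [Item id] * [Item id]]]]

4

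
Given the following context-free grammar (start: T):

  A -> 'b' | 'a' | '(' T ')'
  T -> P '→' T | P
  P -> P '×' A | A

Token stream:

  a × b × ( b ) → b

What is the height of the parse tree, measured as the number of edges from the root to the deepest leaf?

6

[T [P [P [P [A a]] × [A b]] × [A ( [T [P [A b]]] )]] → [T [P [A b]]]]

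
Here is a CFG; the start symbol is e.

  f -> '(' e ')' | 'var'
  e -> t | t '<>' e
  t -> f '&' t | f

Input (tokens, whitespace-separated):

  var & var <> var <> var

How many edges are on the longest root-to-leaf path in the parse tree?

5

[e [t [f var] & [t [f var]]] <> [e [t [f var]] <> [e [t [f var]]]]]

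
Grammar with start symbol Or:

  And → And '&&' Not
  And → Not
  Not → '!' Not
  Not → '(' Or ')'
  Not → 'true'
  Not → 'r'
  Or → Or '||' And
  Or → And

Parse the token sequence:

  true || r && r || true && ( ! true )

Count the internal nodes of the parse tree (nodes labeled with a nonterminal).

17

[Or [Or [Or [And [Not true]]] || [And [And [Not r]] && [Not r]]] || [And [And [Not true]] && [Not ( [Or [And [Not ! [Not true]]]] )]]]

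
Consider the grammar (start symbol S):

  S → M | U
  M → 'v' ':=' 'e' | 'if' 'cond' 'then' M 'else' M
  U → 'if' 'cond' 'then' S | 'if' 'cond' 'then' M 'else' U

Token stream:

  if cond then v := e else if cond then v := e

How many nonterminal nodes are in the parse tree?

6

[S [U if cond then [M v := e] else [U if cond then [S [M v := e]]]]]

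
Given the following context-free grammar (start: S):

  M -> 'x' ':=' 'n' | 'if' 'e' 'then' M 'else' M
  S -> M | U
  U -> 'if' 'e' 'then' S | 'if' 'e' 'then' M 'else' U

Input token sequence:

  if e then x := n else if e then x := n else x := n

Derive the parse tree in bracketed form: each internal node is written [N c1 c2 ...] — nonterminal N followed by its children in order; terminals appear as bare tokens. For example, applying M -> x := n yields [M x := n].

[S [M if e then [M x := n] else [M if e then [M x := n] else [M x := n]]]]

S
M
if e then M else M
if e then x := n else M
if e then x := n else if e then M else M
if e then x := n else if e then x := n else M
if e then x := n else if e then x := n else x := n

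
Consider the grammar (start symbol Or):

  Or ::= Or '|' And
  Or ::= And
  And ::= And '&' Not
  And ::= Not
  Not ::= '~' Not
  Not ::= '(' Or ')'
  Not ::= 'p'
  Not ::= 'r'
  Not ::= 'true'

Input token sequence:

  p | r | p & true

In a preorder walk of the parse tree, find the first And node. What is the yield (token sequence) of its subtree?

[Or [Or [Or [And [Not p]]] | [And [Not r]]] | [And [And [Not p]] & [Not true]]]

p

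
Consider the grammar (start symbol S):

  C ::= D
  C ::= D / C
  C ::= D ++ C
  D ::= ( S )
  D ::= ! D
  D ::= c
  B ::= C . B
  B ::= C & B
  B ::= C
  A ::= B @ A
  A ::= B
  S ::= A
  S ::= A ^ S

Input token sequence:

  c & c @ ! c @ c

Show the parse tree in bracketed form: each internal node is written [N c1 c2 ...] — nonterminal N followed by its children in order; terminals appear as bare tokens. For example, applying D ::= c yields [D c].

[S [A [B [C [D c]] & [B [C [D c]]]] @ [A [B [C [D ! [D c]]]] @ [A [B [C [D c]]]]]]]

S
A
B @ A
C & B @ A
D & B @ A
c & B @ A
c & C @ A
c & D @ A
c & c @ A
c & c @ B @ A
c & c @ C @ A
c & c @ D @ A
c & c @ ! D @ A
c & c @ ! c @ A
c & c @ ! c @ B
c & c @ ! c @ C
c & c @ ! c @ D
c & c @ ! c @ c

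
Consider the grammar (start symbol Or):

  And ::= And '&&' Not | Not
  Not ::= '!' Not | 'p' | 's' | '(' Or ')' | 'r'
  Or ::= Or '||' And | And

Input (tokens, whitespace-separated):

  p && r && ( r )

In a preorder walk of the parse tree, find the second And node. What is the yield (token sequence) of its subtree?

[Or [And [And [And [Not p]] && [Not r]] && [Not ( [Or [And [Not r]]] )]]]

p && r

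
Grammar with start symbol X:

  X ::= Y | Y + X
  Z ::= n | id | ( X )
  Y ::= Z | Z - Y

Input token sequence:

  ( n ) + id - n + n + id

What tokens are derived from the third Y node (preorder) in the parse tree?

[X [Y [Z ( [X [Y [Z n]]] )]] + [X [Y [Z id] - [Y [Z n]]] + [X [Y [Z n]] + [X [Y [Z id]]]]]]

id - n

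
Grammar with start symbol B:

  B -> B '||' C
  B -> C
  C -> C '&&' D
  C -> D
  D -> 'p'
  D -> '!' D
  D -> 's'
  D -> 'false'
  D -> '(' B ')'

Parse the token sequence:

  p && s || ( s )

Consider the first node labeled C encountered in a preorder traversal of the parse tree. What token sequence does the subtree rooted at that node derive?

p && s

[B [B [C [C [D p]] && [D s]]] || [C [D ( [B [C [D s]]] )]]]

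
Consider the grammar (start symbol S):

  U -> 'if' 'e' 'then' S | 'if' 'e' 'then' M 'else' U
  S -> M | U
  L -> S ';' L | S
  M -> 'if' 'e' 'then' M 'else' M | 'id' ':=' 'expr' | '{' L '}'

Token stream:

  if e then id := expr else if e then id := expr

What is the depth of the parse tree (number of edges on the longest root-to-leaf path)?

[S [U if e then [M id := expr] else [U if e then [S [M id := expr]]]]]

5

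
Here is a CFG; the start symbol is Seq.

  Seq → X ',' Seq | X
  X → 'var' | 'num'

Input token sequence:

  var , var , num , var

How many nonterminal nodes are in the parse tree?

8

[Seq [X var] , [Seq [X var] , [Seq [X num] , [Seq [X var]]]]]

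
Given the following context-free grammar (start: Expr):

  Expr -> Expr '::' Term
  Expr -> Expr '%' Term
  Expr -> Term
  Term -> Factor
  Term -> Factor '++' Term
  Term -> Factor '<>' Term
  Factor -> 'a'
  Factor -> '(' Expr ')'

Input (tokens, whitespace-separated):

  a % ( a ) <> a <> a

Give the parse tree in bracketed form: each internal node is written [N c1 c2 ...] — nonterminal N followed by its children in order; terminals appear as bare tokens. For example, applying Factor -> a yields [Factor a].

[Expr [Expr [Term [Factor a]]] % [Term [Factor ( [Expr [Term [Factor a]]] )] <> [Term [Factor a] <> [Term [Factor a]]]]]

Expr
Expr % Term
Term % Term
Factor % Term
a % Term
a % Factor <> Term
a % ( Expr ) <> Term
a % ( Term ) <> Term
a % ( Factor ) <> Term
a % ( a ) <> Term
a % ( a ) <> Factor <> Term
a % ( a ) <> a <> Term
a % ( a ) <> a <> Factor
a % ( a ) <> a <> a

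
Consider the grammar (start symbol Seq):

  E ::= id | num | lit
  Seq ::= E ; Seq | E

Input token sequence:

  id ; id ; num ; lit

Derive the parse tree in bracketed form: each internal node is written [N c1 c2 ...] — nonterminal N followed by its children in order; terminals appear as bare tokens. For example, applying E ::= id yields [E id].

[Seq [E id] ; [Seq [E id] ; [Seq [E num] ; [Seq [E lit]]]]]

Seq
E ; Seq
id ; Seq
id ; E ; Seq
id ; id ; Seq
id ; id ; E ; Seq
id ; id ; num ; Seq
id ; id ; num ; E
id ; id ; num ; lit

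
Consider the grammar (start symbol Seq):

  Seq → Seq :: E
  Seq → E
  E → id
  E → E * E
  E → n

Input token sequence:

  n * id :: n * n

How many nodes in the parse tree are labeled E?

[Seq [Seq [E [E n] * [E id]]] :: [E [E n] * [E n]]]

6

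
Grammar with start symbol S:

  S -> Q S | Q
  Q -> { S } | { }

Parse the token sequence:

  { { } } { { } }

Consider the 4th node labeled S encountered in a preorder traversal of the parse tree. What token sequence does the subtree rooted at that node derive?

{ }

[S [Q { [S [Q { }]] }] [S [Q { [S [Q { }]] }]]]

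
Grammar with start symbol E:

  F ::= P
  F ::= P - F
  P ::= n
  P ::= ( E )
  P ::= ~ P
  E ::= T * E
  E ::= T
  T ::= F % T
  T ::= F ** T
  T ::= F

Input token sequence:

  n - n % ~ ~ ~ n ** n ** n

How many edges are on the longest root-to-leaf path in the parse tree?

[E [T [F [P n] - [F [P n]]] % [T [F [P ~ [P ~ [P ~ [P n]]]]] ** [T [F [P n]] ** [T [F [P n]]]]]]]

8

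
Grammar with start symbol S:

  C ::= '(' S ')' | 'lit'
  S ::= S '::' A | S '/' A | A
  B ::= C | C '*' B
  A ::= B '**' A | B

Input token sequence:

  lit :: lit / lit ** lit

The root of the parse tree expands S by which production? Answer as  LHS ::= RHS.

S ::= S '/' A

[S [S [S [A [B [C lit]]]] :: [A [B [C lit]]]] / [A [B [C lit]] ** [A [B [C lit]]]]]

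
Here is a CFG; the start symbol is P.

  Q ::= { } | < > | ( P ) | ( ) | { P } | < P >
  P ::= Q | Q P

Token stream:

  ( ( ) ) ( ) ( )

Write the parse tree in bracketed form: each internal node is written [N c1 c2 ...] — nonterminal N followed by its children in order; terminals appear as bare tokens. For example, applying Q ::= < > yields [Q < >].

[P [Q ( [P [Q ( )]] )] [P [Q ( )] [P [Q ( )]]]]

P
Q P
( P ) P
( Q ) P
( ( ) ) P
( ( ) ) Q P
( ( ) ) ( ) P
( ( ) ) ( ) Q
( ( ) ) ( ) ( )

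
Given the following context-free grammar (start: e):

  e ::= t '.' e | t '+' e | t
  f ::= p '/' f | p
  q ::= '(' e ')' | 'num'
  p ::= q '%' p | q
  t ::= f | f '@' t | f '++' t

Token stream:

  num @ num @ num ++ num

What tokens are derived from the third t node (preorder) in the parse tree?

[e [t [f [p [q num]]] @ [t [f [p [q num]]] @ [t [f [p [q num]]] ++ [t [f [p [q num]]]]]]]]

num ++ num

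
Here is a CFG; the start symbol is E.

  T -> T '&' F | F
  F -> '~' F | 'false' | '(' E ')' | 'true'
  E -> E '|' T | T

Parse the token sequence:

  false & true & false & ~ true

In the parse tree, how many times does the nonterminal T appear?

4

[E [T [T [T [T [F false]] & [F true]] & [F false]] & [F ~ [F true]]]]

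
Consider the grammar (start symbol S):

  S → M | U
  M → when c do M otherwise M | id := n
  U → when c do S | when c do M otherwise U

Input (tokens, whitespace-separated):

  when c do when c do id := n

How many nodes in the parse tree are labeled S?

3

[S [U when c do [S [U when c do [S [M id := n]]]]]]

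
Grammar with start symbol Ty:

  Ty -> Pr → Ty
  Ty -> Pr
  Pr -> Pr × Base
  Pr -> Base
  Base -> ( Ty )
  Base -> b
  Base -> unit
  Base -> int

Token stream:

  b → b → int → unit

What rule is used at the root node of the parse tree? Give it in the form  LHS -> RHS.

Ty -> Pr → Ty

[Ty [Pr [Base b]] → [Ty [Pr [Base b]] → [Ty [Pr [Base int]] → [Ty [Pr [Base unit]]]]]]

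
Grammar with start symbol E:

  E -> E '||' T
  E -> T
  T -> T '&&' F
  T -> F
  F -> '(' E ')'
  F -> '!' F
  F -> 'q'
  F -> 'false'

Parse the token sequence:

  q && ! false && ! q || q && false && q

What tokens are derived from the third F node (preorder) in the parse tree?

false

[E [E [T [T [T [F q]] && [F ! [F false]]] && [F ! [F q]]]] || [T [T [T [F q]] && [F false]] && [F q]]]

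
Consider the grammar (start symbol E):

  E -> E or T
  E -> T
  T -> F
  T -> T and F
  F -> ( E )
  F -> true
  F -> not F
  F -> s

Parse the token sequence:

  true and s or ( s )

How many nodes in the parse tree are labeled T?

4

[E [E [T [T [F true]] and [F s]]] or [T [F ( [E [T [F s]]] )]]]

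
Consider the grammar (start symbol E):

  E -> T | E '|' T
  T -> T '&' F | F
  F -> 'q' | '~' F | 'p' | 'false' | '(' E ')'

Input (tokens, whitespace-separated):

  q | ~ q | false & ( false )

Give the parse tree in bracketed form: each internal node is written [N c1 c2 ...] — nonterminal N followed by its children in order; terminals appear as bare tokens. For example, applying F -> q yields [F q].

E
E | T
E | T | T
T | T | T
F | T | T
q | T | T
q | F | T
q | ~ F | T
q | ~ q | T
q | ~ q | T & F
q | ~ q | F & F
q | ~ q | false & F
q | ~ q | false & ( E )
q | ~ q | false & ( T )
q | ~ q | false & ( F )
q | ~ q | false & ( false )

[E [E [E [T [F q]]] | [T [F ~ [F q]]]] | [T [T [F false]] & [F ( [E [T [F false]]] )]]]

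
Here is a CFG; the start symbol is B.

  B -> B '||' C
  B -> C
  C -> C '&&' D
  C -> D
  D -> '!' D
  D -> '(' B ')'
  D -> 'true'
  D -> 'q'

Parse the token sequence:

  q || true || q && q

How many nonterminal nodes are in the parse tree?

[B [B [B [C [D q]]] || [C [D true]]] || [C [C [D q]] && [D q]]]

11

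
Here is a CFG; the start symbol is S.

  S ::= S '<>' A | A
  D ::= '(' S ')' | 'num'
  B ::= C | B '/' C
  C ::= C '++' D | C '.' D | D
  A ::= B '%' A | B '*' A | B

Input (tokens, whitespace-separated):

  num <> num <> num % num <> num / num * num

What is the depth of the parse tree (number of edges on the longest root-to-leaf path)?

8

[S [S [S [S [A [B [C [D num]]]]] <> [A [B [C [D num]]]]] <> [A [B [C [D num]]] % [A [B [C [D num]]]]]] <> [A [B [B [C [D num]]] / [C [D num]]] * [A [B [C [D num]]]]]]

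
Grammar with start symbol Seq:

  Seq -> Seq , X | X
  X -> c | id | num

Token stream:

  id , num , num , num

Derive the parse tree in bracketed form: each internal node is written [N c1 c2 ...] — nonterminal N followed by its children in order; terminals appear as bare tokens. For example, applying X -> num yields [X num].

[Seq [Seq [Seq [Seq [X id]] , [X num]] , [X num]] , [X num]]

Seq
Seq , X
Seq , X , X
Seq , X , X , X
X , X , X , X
id , X , X , X
id , num , X , X
id , num , num , X
id , num , num , num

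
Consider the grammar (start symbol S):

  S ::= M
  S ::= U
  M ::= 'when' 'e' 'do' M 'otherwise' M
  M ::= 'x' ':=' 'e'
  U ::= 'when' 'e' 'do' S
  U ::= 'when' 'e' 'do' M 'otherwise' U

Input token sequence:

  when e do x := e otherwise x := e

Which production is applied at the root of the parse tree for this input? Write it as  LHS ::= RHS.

[S [M when e do [M x := e] otherwise [M x := e]]]

S ::= M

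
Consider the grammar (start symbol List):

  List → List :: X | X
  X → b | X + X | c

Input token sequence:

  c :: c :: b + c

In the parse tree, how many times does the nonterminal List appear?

3

[List [List [List [X c]] :: [X c]] :: [X [X b] + [X c]]]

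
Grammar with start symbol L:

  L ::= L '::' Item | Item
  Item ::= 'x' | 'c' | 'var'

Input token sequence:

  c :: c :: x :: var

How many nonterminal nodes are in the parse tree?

8

[L [L [L [L [Item c]] :: [Item c]] :: [Item x]] :: [Item var]]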